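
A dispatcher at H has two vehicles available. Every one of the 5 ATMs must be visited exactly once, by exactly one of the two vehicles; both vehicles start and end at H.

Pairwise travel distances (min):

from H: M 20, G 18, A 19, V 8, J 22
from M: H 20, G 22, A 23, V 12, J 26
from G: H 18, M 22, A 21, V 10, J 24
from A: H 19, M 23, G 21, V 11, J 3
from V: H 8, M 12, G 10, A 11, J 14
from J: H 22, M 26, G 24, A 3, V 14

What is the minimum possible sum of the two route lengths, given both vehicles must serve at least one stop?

There are 2^4 − 1 = 15 ways to divide the 5 stops into two non-empty groups. For each, the best each vehicle can do is its own shortest tour through its group:
  {M} + {G, A, V, J}: 40 + 64 = 104
  {G} + {M, A, V, J}: 36 + 68 = 104
  {M, G} + {A, V, J}: 60 + 44 = 104
  {A} + {M, G, V, J}: 38 + 88 = 126
  {M, A} + {G, V, J}: 62 + 64 = 126
  {G, A} + {M, V, J}: 58 + 68 = 126
  … (15 splits in total)
Best: vehicle 1 H → M → H = 40; vehicle 2 H → G → A → J → V → H = 64; combined 104.

104 min — the smallest possible combined total.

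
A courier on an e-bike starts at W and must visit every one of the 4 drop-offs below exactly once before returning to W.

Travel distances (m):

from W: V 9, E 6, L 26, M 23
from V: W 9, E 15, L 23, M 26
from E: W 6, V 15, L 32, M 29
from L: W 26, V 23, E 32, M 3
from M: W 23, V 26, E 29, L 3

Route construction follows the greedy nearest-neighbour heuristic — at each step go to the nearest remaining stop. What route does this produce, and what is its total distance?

70 m along W → E → V → L → M → W.

W → [E:6 / V:9 / M:23 / L:26] → E (6)
E → [V:15 / M:29 / L:32] → V (15)
V → [L:23 / M:26] → L (23)
L → [M:3] → M (3)
Return M→W: 23.
Total = 6 + 15 + 23 + 3 + 23 = 70.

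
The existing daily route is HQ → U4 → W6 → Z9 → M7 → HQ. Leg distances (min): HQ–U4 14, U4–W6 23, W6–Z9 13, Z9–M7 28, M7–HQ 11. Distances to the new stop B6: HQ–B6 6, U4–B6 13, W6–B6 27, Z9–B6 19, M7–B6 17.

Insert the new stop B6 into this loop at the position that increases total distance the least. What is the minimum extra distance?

Insertion cost between consecutive stops i–j is d(i,B6) + d(B6,j) − d(i,j):
  between HQ and U4: 6 + 13 − 14 = 5
  between U4 and W6: 13 + 27 − 23 = 17
  between W6 and Z9: 27 + 19 − 13 = 33
  between Z9 and M7: 19 + 17 − 28 = 8
  between M7 and HQ: 17 + 6 − 11 = 12
Cheapest insertion is between HQ and U4, adding 5.
New total = 89 + 5 = 94.

+5 min — insert B6 between HQ and U4.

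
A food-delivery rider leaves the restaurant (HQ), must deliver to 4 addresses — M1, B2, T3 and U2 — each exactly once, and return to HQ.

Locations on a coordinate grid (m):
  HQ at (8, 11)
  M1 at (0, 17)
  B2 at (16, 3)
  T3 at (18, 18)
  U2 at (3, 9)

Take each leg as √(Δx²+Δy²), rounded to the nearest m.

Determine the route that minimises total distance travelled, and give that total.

HQ→M1→B2→T3→U2→HQ: 10+21+15+17+5 = 68
HQ→M1→B2→U2→T3→HQ: 10+21+14+17+12 = 74
HQ→M1→T3→B2→U2→HQ: 10+18+15+14+5 = 62
HQ→M1→T3→U2→B2→HQ: 10+18+17+14+11 = 70
HQ→M1→U2→B2→T3→HQ: 10+9+14+15+12 = 60
HQ→M1→U2→T3→B2→HQ: 10+9+17+15+11 = 62
HQ→B2→M1→T3→U2→HQ: 11+21+18+17+5 = 72
HQ→B2→M1→U2→T3→HQ: 11+21+9+17+12 = 70
HQ→B2→T3→M1→U2→HQ: 11+15+18+9+5 = 58
HQ→B2→U2→M1→T3→HQ: 11+14+9+18+12 = 64
HQ→T3→M1→B2→U2→HQ: 12+18+21+14+5 = 70
HQ→T3→B2→M1→U2→HQ: 12+15+21+9+5 = 62
The minimum is 58.
One optimal route: HQ → B2 → T3 → M1 → U2 → HQ (or its reverse).

58 m — the shortest possible round trip.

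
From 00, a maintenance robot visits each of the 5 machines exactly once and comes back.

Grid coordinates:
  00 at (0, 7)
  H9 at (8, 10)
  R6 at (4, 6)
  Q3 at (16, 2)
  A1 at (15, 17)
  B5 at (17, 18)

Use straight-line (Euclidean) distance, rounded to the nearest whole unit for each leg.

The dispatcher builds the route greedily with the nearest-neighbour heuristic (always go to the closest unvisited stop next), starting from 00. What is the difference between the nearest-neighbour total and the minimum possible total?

Excess over optimum: 1.

From 00: R6=4, H9=9, Q3=17, A1=18, B5=20 → choose R6 (4).
From R6: H9=6, Q3=13, A1=16, B5=18 → choose H9 (6).
From H9: A1=10, Q3=11, B5=12 → choose A1 (10).
From A1: B5=2, Q3=15 → choose B5 (2).
From B5: Q3=16 → choose Q3 (16).
NN route 00 → R6 → H9 → A1 → B5 → Q3 → 00 costs 55.
Optimal: 00 → H9 → A1 → B5 → Q3 → R6 → 00 costs 54 (by enumerating all 60 distinct tours).
Excess = 55 − 54 = 1.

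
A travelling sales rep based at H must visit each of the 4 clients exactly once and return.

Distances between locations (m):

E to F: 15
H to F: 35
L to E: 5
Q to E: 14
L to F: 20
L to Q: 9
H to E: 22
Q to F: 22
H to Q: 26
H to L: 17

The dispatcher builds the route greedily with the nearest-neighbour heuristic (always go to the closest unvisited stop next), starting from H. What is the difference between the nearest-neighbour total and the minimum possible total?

From H: L=17, E=22, Q=26, F=35 → choose L (17).
From L: E=5, Q=9, F=20 → choose E (5).
From E: Q=14, F=15 → choose Q (14).
From Q: F=22 → choose F (22).
NN route H → L → E → Q → F → H costs 93.
Optimal: H → L → Q → F → E → H costs 85 (by enumerating all 12 distinct tours).
Excess = 93 − 85 = 8.

8 m longer than the optimal tour.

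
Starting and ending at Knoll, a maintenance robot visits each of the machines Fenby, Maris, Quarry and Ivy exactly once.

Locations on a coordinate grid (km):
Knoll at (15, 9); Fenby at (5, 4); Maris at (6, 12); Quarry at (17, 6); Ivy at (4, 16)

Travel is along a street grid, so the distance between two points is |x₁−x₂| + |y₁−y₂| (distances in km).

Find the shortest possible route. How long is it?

With 4 stops there are 4!/2 = 12 distinct round trips (a route and its reverse cost the same).
Knoll - Fenby - Maris - Quarry - Ivy - Knoll: 15+9+17+23+18 = 82
Knoll - Fenby - Maris - Ivy - Quarry - Knoll: 15+9+6+23+5 = 58
Knoll - Fenby - Quarry - Maris - Ivy - Knoll: 15+14+17+6+18 = 70
Knoll - Fenby - Quarry - Ivy - Maris - Knoll: 15+14+23+6+12 = 70
Knoll - Fenby - Ivy - Maris - Quarry - Knoll: 15+13+6+17+5 = 56
Knoll - Fenby - Ivy - Quarry - Maris - Knoll: 15+13+23+17+12 = 80
Knoll - Maris - Fenby - Quarry - Ivy - Knoll: 12+9+14+23+18 = 76
Knoll - Maris - Fenby - Ivy - Quarry - Knoll: 12+9+13+23+5 = 62
Knoll - Maris - Quarry - Fenby - Ivy - Knoll: 12+17+14+13+18 = 74
Knoll - Maris - Ivy - Fenby - Quarry - Knoll: 12+6+13+14+5 = 50
Knoll - Quarry - Fenby - Maris - Ivy - Knoll: 5+14+9+6+18 = 52
Knoll - Quarry - Maris - Fenby - Ivy - Knoll: 5+17+9+13+18 = 62
The minimum is 50.
One optimal route: Knoll → Maris → Ivy → Fenby → Quarry → Knoll (or its reverse).

Minimum total distance: 50 km.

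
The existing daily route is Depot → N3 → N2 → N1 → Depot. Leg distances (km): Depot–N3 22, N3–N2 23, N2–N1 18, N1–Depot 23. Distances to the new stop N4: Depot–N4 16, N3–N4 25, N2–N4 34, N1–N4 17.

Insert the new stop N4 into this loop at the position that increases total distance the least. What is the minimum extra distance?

Adding 10 km by placing N4 on the N1–Depot leg.

Insertion cost between consecutive stops i–j is d(i,N4) + d(N4,j) − d(i,j):
  between Depot and N3: 16 + 25 − 22 = 19
  between N3 and N2: 25 + 34 − 23 = 36
  between N2 and N1: 34 + 17 − 18 = 33
  between N1 and Depot: 17 + 16 − 23 = 10
Cheapest insertion is between N1 and Depot, adding 10.
New total = 86 + 10 = 96.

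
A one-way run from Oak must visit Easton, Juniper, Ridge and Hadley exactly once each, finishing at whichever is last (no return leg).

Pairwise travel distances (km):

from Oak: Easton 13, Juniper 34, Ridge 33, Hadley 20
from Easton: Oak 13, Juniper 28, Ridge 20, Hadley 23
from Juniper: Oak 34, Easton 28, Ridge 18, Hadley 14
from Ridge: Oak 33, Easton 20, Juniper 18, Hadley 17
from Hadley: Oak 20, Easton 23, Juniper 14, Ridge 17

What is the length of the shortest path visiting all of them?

Minimum one-way distance = 64 km.

There are 4! = 24 possible orderings.
Oak→Easton→Juniper→Ridge→Hadley: 13+28+18+17 = 76
Oak→Easton→Juniper→Hadley→Ridge: 13+28+14+17 = 72
Oak→Easton→Ridge→Juniper→Hadley: 13+20+18+14 = 65
Oak→Easton→Ridge→Hadley→Juniper: 13+20+17+14 = 64
Oak→Easton→Hadley→Juniper→Ridge: 13+23+14+18 = 68
Oak→Easton→Hadley→Ridge→Juniper: 13+23+17+18 = 71
Oak→Juniper→Easton→Ridge→Hadley: 34+28+20+17 = 99
Oak→Juniper→Easton→Hadley→Ridge: 34+28+23+17 = 102
Oak→Juniper→Ridge→Easton→Hadley: 34+18+20+23 = 95
Oak→Juniper→Ridge→Hadley→Easton: 34+18+17+23 = 92
Oak→Juniper→Hadley→Easton→Ridge: 34+14+23+20 = 91
Oak→Juniper→Hadley→Ridge→Easton: 34+14+17+20 = 85
Oak→Ridge→Easton→Juniper→Hadley: 33+20+28+14 = 95
Oak→Ridge→Easton→Hadley→Juniper: 33+20+23+14 = 90
… (10 more)
The minimum is 64.
One shortest path: Oak → Easton → Ridge → Hadley → Juniper.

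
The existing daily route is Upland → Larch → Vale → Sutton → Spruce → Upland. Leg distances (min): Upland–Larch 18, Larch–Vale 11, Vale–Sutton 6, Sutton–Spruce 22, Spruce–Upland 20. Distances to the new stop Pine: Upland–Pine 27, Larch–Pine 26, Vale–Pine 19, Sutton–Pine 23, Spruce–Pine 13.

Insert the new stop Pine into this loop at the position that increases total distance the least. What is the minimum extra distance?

Insertion cost between consecutive stops i–j is d(i,Pine) + d(Pine,j) − d(i,j):
  between Upland and Larch: 27 + 26 − 18 = 35
  between Larch and Vale: 26 + 19 − 11 = 34
  between Vale and Sutton: 19 + 23 − 6 = 36
  between Sutton and Spruce: 23 + 13 − 22 = 14
  between Spruce and Upland: 13 + 27 − 20 = 20
Cheapest insertion is between Sutton and Spruce, adding 14.
New total = 77 + 14 = 91.

Adding 14 min by placing Pine on the Sutton–Spruce leg.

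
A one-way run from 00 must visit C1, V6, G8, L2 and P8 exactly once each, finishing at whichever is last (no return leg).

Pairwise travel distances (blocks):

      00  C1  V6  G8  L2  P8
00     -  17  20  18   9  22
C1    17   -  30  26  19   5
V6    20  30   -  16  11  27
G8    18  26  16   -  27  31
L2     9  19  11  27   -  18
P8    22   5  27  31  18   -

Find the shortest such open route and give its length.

Shortest open route: 67 blocks.

There are 5! = 120 possible orderings.
00 → C1 → V6 → G8 → L2 → P8: 17+30+16+27+18 = 108
00 → C1 → V6 → G8 → P8 → L2: 17+30+16+31+18 = 112
00 → C1 → V6 → L2 → G8 → P8: 17+30+11+27+31 = 116
00 → C1 → V6 → L2 → P8 → G8: 17+30+11+18+31 = 107
00 → C1 → V6 → P8 → G8 → L2: 17+30+27+31+27 = 132
00 → C1 → V6 → P8 → L2 → G8: 17+30+27+18+27 = 119
00 → C1 → G8 → V6 → L2 → P8: 17+26+16+11+18 = 88
00 → C1 → G8 → V6 → P8 → L2: 17+26+16+27+18 = 104
00 → C1 → G8 → L2 → V6 → P8: 17+26+27+11+27 = 108
00 → C1 → G8 → L2 → P8 → V6: 17+26+27+18+27 = 115
00 → C1 → G8 → P8 → V6 → L2: 17+26+31+27+11 = 112
00 → C1 → G8 → P8 → L2 → V6: 17+26+31+18+11 = 103
00 → C1 → L2 → V6 → G8 → P8: 17+19+11+16+31 = 94
00 → C1 → L2 → V6 → P8 → G8: 17+19+11+27+31 = 105
… (106 more)
00 → C1 → P8 → L2 → V6 → G8: 17+5+18+11+16 = 67  ← best
The minimum is 67.
One shortest path: 00 → C1 → P8 → L2 → V6 → G8.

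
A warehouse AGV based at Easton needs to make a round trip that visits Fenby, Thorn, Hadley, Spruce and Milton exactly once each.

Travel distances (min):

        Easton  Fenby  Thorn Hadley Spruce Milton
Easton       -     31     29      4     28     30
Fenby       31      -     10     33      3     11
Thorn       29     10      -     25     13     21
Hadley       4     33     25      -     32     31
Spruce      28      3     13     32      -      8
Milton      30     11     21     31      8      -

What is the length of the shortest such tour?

Easton - Fenby - Thorn - Hadley - Spruce - Milton - Easton: 31+10+25+32+8+30 = 136
Easton - Fenby - Thorn - Hadley - Milton - Spruce - Easton: 31+10+25+31+8+28 = 133
Easton - Fenby - Thorn - Spruce - Hadley - Milton - Easton: 31+10+13+32+31+30 = 147
Easton - Fenby - Thorn - Spruce - Milton - Hadley - Easton: 31+10+13+8+31+4 = 97
Easton - Fenby - Thorn - Milton - Hadley - Spruce - Easton: 31+10+21+31+32+28 = 153
Easton - Fenby - Thorn - Milton - Spruce - Hadley - Easton: 31+10+21+8+32+4 = 106
Easton - Fenby - Hadley - Thorn - Spruce - Milton - Easton: 31+33+25+13+8+30 = 140
Easton - Fenby - Hadley - Thorn - Milton - Spruce - Easton: 31+33+25+21+8+28 = 146
Easton - Fenby - Hadley - Spruce - Thorn - Milton - Easton: 31+33+32+13+21+30 = 160
Easton - Fenby - Hadley - Spruce - Milton - Thorn - Easton: 31+33+32+8+21+29 = 154
Easton - Fenby - Hadley - Milton - Thorn - Spruce - Easton: 31+33+31+21+13+28 = 157
Easton - Fenby - Hadley - Milton - Spruce - Thorn - Easton: 31+33+31+8+13+29 = 145
Easton - Fenby - Spruce - Thorn - Hadley - Milton - Easton: 31+3+13+25+31+30 = 133
Easton - Fenby - Spruce - Thorn - Milton - Hadley - Easton: 31+3+13+21+31+4 = 103
… (46 more)
Easton - Hadley - Thorn - Fenby - Spruce - Milton - Easton: 4+25+10+3+8+30 = 80  ← best
The minimum is 80.
One optimal route: Easton → Hadley → Thorn → Fenby → Spruce → Milton → Easton (or its reverse).

Minimum total distance: 80 min.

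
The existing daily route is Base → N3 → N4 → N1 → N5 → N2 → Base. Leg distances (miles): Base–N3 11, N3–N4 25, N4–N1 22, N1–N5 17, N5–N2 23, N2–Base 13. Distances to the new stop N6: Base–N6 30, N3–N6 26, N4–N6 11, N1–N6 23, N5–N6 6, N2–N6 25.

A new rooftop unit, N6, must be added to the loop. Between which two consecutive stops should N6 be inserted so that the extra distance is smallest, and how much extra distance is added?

Insertion cost between consecutive stops i–j is d(i,N6) + d(N6,j) − d(i,j):
  between Base and N3: 30 + 26 − 11 = 45
  between N3 and N4: 26 + 11 − 25 = 12
  between N4 and N1: 11 + 23 − 22 = 12
  between N1 and N5: 23 + 6 − 17 = 12
  between N5 and N2: 6 + 25 − 23 = 8
  between N2 and Base: 25 + 30 − 13 = 42
Cheapest insertion is between N5 and N2, adding 8.
New total = 111 + 8 = 119.

Adding 8 miles by placing N6 on the N5–N2 leg.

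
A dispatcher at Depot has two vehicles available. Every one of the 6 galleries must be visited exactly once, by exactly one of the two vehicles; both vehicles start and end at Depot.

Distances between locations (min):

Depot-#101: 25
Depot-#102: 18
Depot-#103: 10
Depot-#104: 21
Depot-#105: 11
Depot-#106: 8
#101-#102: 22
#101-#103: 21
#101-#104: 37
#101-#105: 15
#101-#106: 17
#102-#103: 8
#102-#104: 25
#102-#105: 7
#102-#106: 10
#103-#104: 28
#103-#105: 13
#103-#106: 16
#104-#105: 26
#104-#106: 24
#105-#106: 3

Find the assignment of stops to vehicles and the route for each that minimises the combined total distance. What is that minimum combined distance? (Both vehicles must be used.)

There are 2^5 − 1 = 31 ways to divide the 6 stops into two non-empty groups. For each, the best each vehicle can do is its own shortest tour through its group:
  {#101} + {#102, #103, #104, #105, #106}: 50 + 73 = 123
  {#102} + {#101, #103, #104, #105, #106}: 36 + 94 = 130
  {#101, #102} + {#103, #104, #105, #106}: 65 + 71 = 136
  {#103} + {#101, #102, #104, #105, #106}: 20 + 93 = 113
  {#101, #103} + {#102, #104, #105, #106}: 56 + 64 = 120
  {#102, #103} + {#101, #104, #105, #106}: 36 + 84 = 120
  … (31 splits in total)
  {#104} + {#101, #102, #103, #105, #106}: 42 + 65 = 107  ← best
Best: vehicle 1 Depot → #104 → Depot = 42; vehicle 2 Depot → #103 → #102 → #105 → #101 → #106 → Depot = 65; combined 107.

107 min — the smallest possible combined total.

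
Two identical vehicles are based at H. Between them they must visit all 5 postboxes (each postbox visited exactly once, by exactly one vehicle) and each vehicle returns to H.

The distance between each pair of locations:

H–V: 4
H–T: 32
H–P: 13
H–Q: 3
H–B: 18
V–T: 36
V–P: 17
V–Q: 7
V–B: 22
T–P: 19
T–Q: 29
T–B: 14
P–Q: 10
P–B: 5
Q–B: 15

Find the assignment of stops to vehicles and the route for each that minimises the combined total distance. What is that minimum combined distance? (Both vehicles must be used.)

Minimum combined distance: 72.

There are 2^4 − 1 = 15 ways to divide the 5 stops into two non-empty groups. For each, the best each vehicle can do is its own shortest tour through its group:
  {V} + {T, P, Q, B}: 8 + 64 = 72
  {T} + {V, P, Q, B}: 64 + 44 = 108
  {V, T} + {P, Q, B}: 72 + 36 = 108
  {P} + {V, T, Q, B}: 26 + 72 = 98
  {V, P} + {T, Q, B}: 34 + 64 = 98
  {T, P} + {V, Q, B}: 64 + 44 = 108
  … (15 splits in total)
Best: vehicle 1 H → V → H = 8; vehicle 2 H → T → B → P → Q → H = 64; combined 72.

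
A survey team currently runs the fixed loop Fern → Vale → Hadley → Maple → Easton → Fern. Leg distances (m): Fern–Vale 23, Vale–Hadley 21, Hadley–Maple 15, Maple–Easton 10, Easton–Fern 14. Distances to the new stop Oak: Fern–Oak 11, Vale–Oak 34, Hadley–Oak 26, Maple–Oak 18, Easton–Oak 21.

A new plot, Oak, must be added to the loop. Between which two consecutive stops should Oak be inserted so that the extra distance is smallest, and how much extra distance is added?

Insertion cost between consecutive stops i–j is d(i,Oak) + d(Oak,j) − d(i,j):
  between Fern and Vale: 11 + 34 − 23 = 22
  between Vale and Hadley: 34 + 26 − 21 = 39
  between Hadley and Maple: 26 + 18 − 15 = 29
  between Maple and Easton: 18 + 21 − 10 = 29
  between Easton and Fern: 21 + 11 − 14 = 18
Cheapest insertion is between Easton and Fern, adding 18.
New total = 83 + 18 = 101.

Adding 18 m by placing Oak on the Easton–Fern leg.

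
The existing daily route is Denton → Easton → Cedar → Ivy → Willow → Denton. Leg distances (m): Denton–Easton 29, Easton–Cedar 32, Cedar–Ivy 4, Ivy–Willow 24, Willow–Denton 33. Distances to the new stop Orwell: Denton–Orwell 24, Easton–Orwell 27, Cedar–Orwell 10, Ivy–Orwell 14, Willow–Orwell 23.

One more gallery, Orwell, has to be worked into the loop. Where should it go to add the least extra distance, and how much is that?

+5 m — insert Orwell between Easton and Cedar.

Insertion cost between consecutive stops i–j is d(i,Orwell) + d(Orwell,j) − d(i,j):
  between Denton and Easton: 24 + 27 − 29 = 22
  between Easton and Cedar: 27 + 10 − 32 = 5
  between Cedar and Ivy: 10 + 14 − 4 = 20
  between Ivy and Willow: 14 + 23 − 24 = 13
  between Willow and Denton: 23 + 24 − 33 = 14
Cheapest insertion is between Easton and Cedar, adding 5.
New total = 122 + 5 = 127.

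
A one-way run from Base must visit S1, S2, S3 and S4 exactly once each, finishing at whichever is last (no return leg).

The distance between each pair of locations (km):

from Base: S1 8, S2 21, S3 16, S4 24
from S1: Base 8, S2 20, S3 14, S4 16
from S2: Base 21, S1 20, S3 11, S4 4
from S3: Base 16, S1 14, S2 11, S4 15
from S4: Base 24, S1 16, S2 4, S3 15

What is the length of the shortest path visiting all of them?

37 km — the minimum one-way total.

There are 4! = 24 possible orderings.
Base→S1→S2→S3→S4: 8+20+11+15 = 54
Base→S1→S2→S4→S3: 8+20+4+15 = 47
Base→S1→S3→S2→S4: 8+14+11+4 = 37
Base→S1→S3→S4→S2: 8+14+15+4 = 41
Base→S1→S4→S2→S3: 8+16+4+11 = 39
Base→S1→S4→S3→S2: 8+16+15+11 = 50
Base→S2→S1→S3→S4: 21+20+14+15 = 70
Base→S2→S1→S4→S3: 21+20+16+15 = 72
Base→S2→S3→S1→S4: 21+11+14+16 = 62
Base→S2→S3→S4→S1: 21+11+15+16 = 63
Base→S2→S4→S1→S3: 21+4+16+14 = 55
Base→S2→S4→S3→S1: 21+4+15+14 = 54
Base→S3→S1→S2→S4: 16+14+20+4 = 54
Base→S3→S1→S4→S2: 16+14+16+4 = 50
… (10 more)
The minimum is 37.
One shortest path: Base → S1 → S3 → S2 → S4.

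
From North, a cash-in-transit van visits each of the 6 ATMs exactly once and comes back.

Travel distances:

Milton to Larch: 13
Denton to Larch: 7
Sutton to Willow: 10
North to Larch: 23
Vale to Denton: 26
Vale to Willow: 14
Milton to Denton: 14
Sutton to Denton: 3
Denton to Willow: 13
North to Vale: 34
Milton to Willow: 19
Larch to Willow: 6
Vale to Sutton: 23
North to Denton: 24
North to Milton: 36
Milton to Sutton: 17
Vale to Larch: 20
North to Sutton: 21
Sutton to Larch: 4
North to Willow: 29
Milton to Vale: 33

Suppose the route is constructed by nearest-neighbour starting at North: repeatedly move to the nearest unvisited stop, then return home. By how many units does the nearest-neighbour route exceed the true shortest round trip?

Excess over optimum: 15.

From North: Sutton=21, Larch=23, Denton=24, Willow=29, Vale=34, Milton=36 → choose Sutton (21).
From Sutton: Denton=3, Larch=4, Willow=10, Milton=17, Vale=23 → choose Denton (3).
From Denton: Larch=7, Willow=13, Milton=14, Vale=26 → choose Larch (7).
From Larch: Willow=6, Milton=13, Vale=20 → choose Willow (6).
From Willow: Vale=14, Milton=19 → choose Vale (14).
From Vale: Milton=33 → choose Milton (33).
NN route North → Sutton → Denton → Larch → Willow → Vale → Milton → North costs 120.
Optimal: North → Vale → Willow → Larch → Milton → Denton → Sutton → North costs 105 (by enumerating all 360 distinct tours).
Excess = 120 − 105 = 15.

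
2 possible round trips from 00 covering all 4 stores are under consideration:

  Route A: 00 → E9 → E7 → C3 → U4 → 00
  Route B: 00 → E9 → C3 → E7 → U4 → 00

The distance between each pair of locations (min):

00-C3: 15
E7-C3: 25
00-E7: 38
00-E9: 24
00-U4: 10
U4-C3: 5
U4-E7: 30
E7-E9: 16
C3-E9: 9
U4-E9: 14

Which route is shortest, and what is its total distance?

Route A: 24 + 16 + 25 + 5 + 10 = 80
Route B: 24 + 9 + 25 + 30 + 10 = 98

Shortest is Route A, total 80 min.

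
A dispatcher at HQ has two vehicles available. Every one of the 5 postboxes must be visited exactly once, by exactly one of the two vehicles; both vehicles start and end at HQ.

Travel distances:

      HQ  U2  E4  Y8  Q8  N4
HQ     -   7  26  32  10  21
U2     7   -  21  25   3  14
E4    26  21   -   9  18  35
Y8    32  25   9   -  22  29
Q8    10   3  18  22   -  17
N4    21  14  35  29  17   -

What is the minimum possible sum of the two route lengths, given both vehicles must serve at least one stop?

Try each way of splitting the stops between the two vehicles (each non-empty) and, for each split, find the best tour for each vehicle:
  {U2} + {E4, Y8, Q8, N4}: 14 + 87 = 101
  {E4} + {U2, Y8, Q8, N4}: 52 + 82 = 134
  {U2, E4} + {Y8, Q8, N4}: 54 + 82 = 136
  {Y8} + {U2, E4, Q8, N4}: 64 + 82 = 146
  {U2, Y8} + {E4, Q8, N4}: 64 + 82 = 146
  {E4, Y8} + {U2, Q8, N4}: 67 + 48 = 115
  … (15 splits in total)
Best: vehicle 1 HQ → U2 → HQ = 14; vehicle 2 HQ → Q8 → E4 → Y8 → N4 → HQ = 87; combined 101.

Minimum combined distance: 101.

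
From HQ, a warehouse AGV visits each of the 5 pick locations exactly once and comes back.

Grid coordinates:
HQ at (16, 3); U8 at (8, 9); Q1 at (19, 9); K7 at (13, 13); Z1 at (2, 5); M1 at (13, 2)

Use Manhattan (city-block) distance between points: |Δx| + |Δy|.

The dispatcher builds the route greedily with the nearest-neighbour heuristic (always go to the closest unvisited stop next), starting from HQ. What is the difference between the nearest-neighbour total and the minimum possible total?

HQ: M1=4, Q1=9, K7=13, U8=14, Z1=16 ⇒ M1
M1: K7=11, U8=12, Q1=13, Z1=14 ⇒ K7
K7: U8=9, Q1=10, Z1=19 ⇒ U8
U8: Z1=10, Q1=11 ⇒ Z1
Z1: Q1=21 ⇒ Q1
NN route HQ → M1 → K7 → U8 → Z1 → Q1 → HQ costs 64.
Optimal: HQ → Q1 → K7 → U8 → Z1 → M1 → HQ costs 56 (by enumerating all 60 distinct tours).
Excess = 64 − 56 = 8.

8 longer than the optimal tour.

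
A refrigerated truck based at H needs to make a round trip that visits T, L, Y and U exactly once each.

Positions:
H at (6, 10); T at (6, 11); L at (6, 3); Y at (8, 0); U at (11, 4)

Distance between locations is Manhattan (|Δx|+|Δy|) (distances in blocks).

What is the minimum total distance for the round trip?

Shortest round trip = 32 blocks.

With 4 stops there are 4!/2 = 12 distinct round trips (a route and its reverse cost the same).
H→T→L→Y→U→H: 1+8+5+7+11 = 32
H→T→L→U→Y→H: 1+8+6+7+12 = 34
H→T→Y→L→U→H: 1+13+5+6+11 = 36
H→T→Y→U→L→H: 1+13+7+6+7 = 34
H→T→U→L→Y→H: 1+12+6+5+12 = 36
H→T→U→Y→L→H: 1+12+7+5+7 = 32
H→L→T→Y→U→H: 7+8+13+7+11 = 46
H→L→T→U→Y→H: 7+8+12+7+12 = 46
H→L→Y→T→U→H: 7+5+13+12+11 = 48
H→L→U→T→Y→H: 7+6+12+13+12 = 50
H→Y→T→L→U→H: 12+13+8+6+11 = 50
H→Y→L→T→U→H: 12+5+8+12+11 = 48
The minimum is 32.
One optimal route: H → T → L → Y → U → H (or its reverse).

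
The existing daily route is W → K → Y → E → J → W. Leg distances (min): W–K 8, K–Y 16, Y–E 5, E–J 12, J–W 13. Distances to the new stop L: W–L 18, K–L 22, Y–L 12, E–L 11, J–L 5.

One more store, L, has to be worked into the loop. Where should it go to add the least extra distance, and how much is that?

Minimum extra distance: 4 min, inserting L between E and J.

Insertion cost between consecutive stops i–j is d(i,L) + d(L,j) − d(i,j):
  between W and K: 18 + 22 − 8 = 32
  between K and Y: 22 + 12 − 16 = 18
  between Y and E: 12 + 11 − 5 = 18
  between E and J: 11 + 5 − 12 = 4
  between J and W: 5 + 18 − 13 = 10
Cheapest insertion is between E and J, adding 4.
New total = 54 + 4 = 58.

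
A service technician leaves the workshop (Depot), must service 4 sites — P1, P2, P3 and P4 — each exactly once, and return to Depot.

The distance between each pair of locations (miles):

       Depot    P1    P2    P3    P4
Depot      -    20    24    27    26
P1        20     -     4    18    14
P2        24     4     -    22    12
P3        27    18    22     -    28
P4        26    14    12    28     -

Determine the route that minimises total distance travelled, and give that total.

87 miles — the shortest possible round trip.

There are 12 distinct closed tours to check (reversals are equivalent).
Depot - P1 - P2 - P3 - P4 - Depot: 20+4+22+28+26 = 100
Depot - P1 - P2 - P4 - P3 - Depot: 20+4+12+28+27 = 91
Depot - P1 - P3 - P2 - P4 - Depot: 20+18+22+12+26 = 98
Depot - P1 - P3 - P4 - P2 - Depot: 20+18+28+12+24 = 102
Depot - P1 - P4 - P2 - P3 - Depot: 20+14+12+22+27 = 95
Depot - P1 - P4 - P3 - P2 - Depot: 20+14+28+22+24 = 108
Depot - P2 - P1 - P3 - P4 - Depot: 24+4+18+28+26 = 100
Depot - P2 - P1 - P4 - P3 - Depot: 24+4+14+28+27 = 97
Depot - P2 - P3 - P1 - P4 - Depot: 24+22+18+14+26 = 104
Depot - P2 - P4 - P1 - P3 - Depot: 24+12+14+18+27 = 95
Depot - P3 - P1 - P2 - P4 - Depot: 27+18+4+12+26 = 87
Depot - P3 - P2 - P1 - P4 - Depot: 27+22+4+14+26 = 93
The minimum is 87.
One optimal route: Depot → P3 → P1 → P2 → P4 → Depot (or its reverse).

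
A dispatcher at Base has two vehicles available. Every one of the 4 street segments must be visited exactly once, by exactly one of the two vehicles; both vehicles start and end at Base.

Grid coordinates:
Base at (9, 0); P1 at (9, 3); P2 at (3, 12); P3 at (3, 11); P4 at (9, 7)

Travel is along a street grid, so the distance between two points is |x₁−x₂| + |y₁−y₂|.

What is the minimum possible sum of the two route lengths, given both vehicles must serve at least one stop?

Minimum combined distance: 42.

Check every non-empty split of the stops between the two vehicles; for each half take its own optimal tour:
  {P1} + {P2, P3, P4}: 6 + 36 = 42
  {P2} + {P1, P3, P4}: 36 + 34 = 70
  {P1, P2} + {P3, P4}: 36 + 34 = 70
  {P3} + {P1, P2, P4}: 34 + 36 = 70
  {P1, P3} + {P2, P4}: 34 + 36 = 70
  {P2, P3} + {P1, P4}: 36 + 14 = 50
  … (7 splits in total)
Best: vehicle 1 Base → P1 → Base = 6; vehicle 2 Base → P2 → P3 → P4 → Base = 36; combined 42.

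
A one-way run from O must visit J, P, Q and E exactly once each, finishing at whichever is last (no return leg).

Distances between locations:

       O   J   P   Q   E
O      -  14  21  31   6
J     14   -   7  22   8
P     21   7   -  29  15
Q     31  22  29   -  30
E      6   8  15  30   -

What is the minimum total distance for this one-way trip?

There are 4! = 24 possible orderings.
O - J - P - Q - E: 14+7+29+30 = 80
O - J - P - E - Q: 14+7+15+30 = 66
O - J - Q - P - E: 14+22+29+15 = 80
O - J - Q - E - P: 14+22+30+15 = 81
O - J - E - P - Q: 14+8+15+29 = 66
O - J - E - Q - P: 14+8+30+29 = 81
O - P - J - Q - E: 21+7+22+30 = 80
O - P - J - E - Q: 21+7+8+30 = 66
O - P - Q - J - E: 21+29+22+8 = 80
O - P - Q - E - J: 21+29+30+8 = 88
O - P - E - J - Q: 21+15+8+22 = 66
O - P - E - Q - J: 21+15+30+22 = 88
O - Q - J - P - E: 31+22+7+15 = 75
O - Q - J - E - P: 31+22+8+15 = 76
… (10 more)
O - E - J - P - Q: 6+8+7+29 = 50  ← best
The minimum is 50.
One shortest path: O → E → J → P → Q.

50 — the minimum one-way total.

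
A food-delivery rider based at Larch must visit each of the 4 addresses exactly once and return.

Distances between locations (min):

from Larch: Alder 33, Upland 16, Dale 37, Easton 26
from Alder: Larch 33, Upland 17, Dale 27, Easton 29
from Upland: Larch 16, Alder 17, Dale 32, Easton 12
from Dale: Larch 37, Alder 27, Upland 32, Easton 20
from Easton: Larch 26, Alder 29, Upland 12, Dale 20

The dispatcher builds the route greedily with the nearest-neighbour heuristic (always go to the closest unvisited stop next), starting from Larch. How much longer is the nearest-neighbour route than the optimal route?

Larch: Upland=16, Easton=26, Alder=33, Dale=37 ⇒ Upland
Upland: Easton=12, Alder=17, Dale=32 ⇒ Easton
Easton: Dale=20, Alder=29 ⇒ Dale
Dale: Alder=27 ⇒ Alder
NN route Larch → Upland → Easton → Dale → Alder → Larch costs 108.
Optimal: Larch → Upland → Alder → Dale → Easton → Larch costs 106 (by enumerating all 12 distinct tours).
Excess = 108 − 106 = 2.

2 min longer than the optimal tour.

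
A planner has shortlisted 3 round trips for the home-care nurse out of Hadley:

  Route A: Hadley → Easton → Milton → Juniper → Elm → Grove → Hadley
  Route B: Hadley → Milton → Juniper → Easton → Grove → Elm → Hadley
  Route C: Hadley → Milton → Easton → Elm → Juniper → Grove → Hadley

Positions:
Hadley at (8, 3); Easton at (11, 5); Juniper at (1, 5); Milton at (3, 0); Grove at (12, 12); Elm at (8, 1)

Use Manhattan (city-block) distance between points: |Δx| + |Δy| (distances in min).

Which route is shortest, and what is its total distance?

Route A: 5 + 13 + 7 + 11 + 15 + 13 = 64
Route B: 8 + 7 + 10 + 8 + 15 + 2 = 50
Route C: 8 + 13 + 7 + 11 + 18 + 13 = 70

50 min — Route B is the shortest.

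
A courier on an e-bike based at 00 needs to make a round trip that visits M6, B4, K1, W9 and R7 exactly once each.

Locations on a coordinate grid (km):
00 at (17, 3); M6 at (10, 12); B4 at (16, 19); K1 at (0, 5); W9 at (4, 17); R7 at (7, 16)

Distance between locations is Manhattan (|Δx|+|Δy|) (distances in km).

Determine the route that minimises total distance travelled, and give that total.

Shortest round trip = 76 km.

With 5 stops there are 5!/2 = 60 distinct round trips (a route and its reverse cost the same).
00→M6→B4→K1→W9→R7→00: 16+13+30+16+4+23 = 102
00→M6→B4→K1→R7→W9→00: 16+13+30+18+4+27 = 108
00→M6→B4→W9→K1→R7→00: 16+13+14+16+18+23 = 100
00→M6→B4→W9→R7→K1→00: 16+13+14+4+18+19 = 84
00→M6→B4→R7→K1→W9→00: 16+13+12+18+16+27 = 102
00→M6→B4→R7→W9→K1→00: 16+13+12+4+16+19 = 80
00→M6→K1→B4→W9→R7→00: 16+17+30+14+4+23 = 104
00→M6→K1→B4→R7→W9→00: 16+17+30+12+4+27 = 106
00→M6→K1→W9→B4→R7→00: 16+17+16+14+12+23 = 98
00→M6→K1→W9→R7→B4→00: 16+17+16+4+12+17 = 82
00→M6→K1→R7→B4→W9→00: 16+17+18+12+14+27 = 104
00→M6→K1→R7→W9→B4→00: 16+17+18+4+14+17 = 86
00→M6→W9→B4→K1→R7→00: 16+11+14+30+18+23 = 112
00→M6→W9→B4→R7→K1→00: 16+11+14+12+18+19 = 90
… (46 more)
00→B4→M6→R7→W9→K1→00: 17+13+7+4+16+19 = 76  ← best
The minimum is 76.
One optimal route: 00 → B4 → M6 → R7 → W9 → K1 → 00 (or its reverse).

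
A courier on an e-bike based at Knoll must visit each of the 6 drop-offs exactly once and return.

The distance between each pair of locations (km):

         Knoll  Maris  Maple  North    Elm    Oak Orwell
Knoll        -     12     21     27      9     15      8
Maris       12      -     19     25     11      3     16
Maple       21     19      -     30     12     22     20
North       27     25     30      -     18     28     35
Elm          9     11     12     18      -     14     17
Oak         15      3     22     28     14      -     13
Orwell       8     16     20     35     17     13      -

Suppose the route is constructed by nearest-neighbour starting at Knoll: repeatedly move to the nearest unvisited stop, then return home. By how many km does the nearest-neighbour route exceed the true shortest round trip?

The nearest-neighbour route is 4 km longer than optimal.

Knoll: Orwell=8, Elm=9, Maris=12, Oak=15, Maple=21, North=27 ⇒ Orwell
Orwell: Oak=13, Maris=16, Elm=17, Maple=20, North=35 ⇒ Oak
Oak: Maris=3, Elm=14, Maple=22, North=28 ⇒ Maris
Maris: Elm=11, Maple=19, North=25 ⇒ Elm
Elm: Maple=12, North=18 ⇒ Maple
Maple: North=30 ⇒ North
NN route Knoll → Orwell → Oak → Maris → Elm → Maple → North → Knoll costs 104.
Optimal: Knoll → Maple → Elm → North → Maris → Oak → Orwell → Knoll costs 100 (by enumerating all 360 distinct tours).
Excess = 104 − 100 = 4.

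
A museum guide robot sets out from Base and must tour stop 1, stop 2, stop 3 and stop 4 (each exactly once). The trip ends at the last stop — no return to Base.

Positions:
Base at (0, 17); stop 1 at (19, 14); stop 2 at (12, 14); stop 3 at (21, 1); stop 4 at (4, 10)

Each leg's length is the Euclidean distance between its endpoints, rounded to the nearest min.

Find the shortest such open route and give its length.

There are 4! = 24 possible orderings.
Base → stop 1 → stop 2 → stop 3 → stop 4: 19+7+16+19 = 61
Base → stop 1 → stop 2 → stop 4 → stop 3: 19+7+9+19 = 54
Base → stop 1 → stop 3 → stop 2 → stop 4: 19+13+16+9 = 57
Base → stop 1 → stop 3 → stop 4 → stop 2: 19+13+19+9 = 60
Base → stop 1 → stop 4 → stop 2 → stop 3: 19+16+9+16 = 60
Base → stop 1 → stop 4 → stop 3 → stop 2: 19+16+19+16 = 70
Base → stop 2 → stop 1 → stop 3 → stop 4: 12+7+13+19 = 51
Base → stop 2 → stop 1 → stop 4 → stop 3: 12+7+16+19 = 54
Base → stop 2 → stop 3 → stop 1 → stop 4: 12+16+13+16 = 57
Base → stop 2 → stop 3 → stop 4 → stop 1: 12+16+19+16 = 63
Base → stop 2 → stop 4 → stop 1 → stop 3: 12+9+16+13 = 50
Base → stop 2 → stop 4 → stop 3 → stop 1: 12+9+19+13 = 53
Base → stop 3 → stop 1 → stop 2 → stop 4: 26+13+7+9 = 55
Base → stop 3 → stop 1 → stop 4 → stop 2: 26+13+16+9 = 64
… (10 more)
Base → stop 4 → stop 2 → stop 1 → stop 3: 8+9+7+13 = 37  ← best
The minimum is 37.
One shortest path: Base → stop 4 → stop 2 → stop 1 → stop 3.

37 min — the minimum one-way total.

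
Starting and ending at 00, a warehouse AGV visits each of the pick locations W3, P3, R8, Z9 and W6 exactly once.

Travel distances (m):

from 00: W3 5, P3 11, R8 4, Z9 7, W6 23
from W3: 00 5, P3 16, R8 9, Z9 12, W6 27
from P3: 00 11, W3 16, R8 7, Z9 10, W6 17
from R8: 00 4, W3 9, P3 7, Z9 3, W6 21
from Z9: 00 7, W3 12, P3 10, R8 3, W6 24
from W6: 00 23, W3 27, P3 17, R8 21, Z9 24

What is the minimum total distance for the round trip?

There are 60 distinct closed tours to check (reversals are equivalent).
00-W3-P3-R8-Z9-W6-00: 5+16+7+3+24+23 = 78
00-W3-P3-R8-W6-Z9-00: 5+16+7+21+24+7 = 80
00-W3-P3-Z9-R8-W6-00: 5+16+10+3+21+23 = 78
00-W3-P3-Z9-W6-R8-00: 5+16+10+24+21+4 = 80
00-W3-P3-W6-R8-Z9-00: 5+16+17+21+3+7 = 69
00-W3-P3-W6-Z9-R8-00: 5+16+17+24+3+4 = 69
00-W3-R8-P3-Z9-W6-00: 5+9+7+10+24+23 = 78
00-W3-R8-P3-W6-Z9-00: 5+9+7+17+24+7 = 69
00-W3-R8-Z9-P3-W6-00: 5+9+3+10+17+23 = 67
00-W3-R8-Z9-W6-P3-00: 5+9+3+24+17+11 = 69
00-W3-R8-W6-P3-Z9-00: 5+9+21+17+10+7 = 69
00-W3-R8-W6-Z9-P3-00: 5+9+21+24+10+11 = 80
00-W3-Z9-P3-R8-W6-00: 5+12+10+7+21+23 = 78
00-W3-Z9-P3-W6-R8-00: 5+12+10+17+21+4 = 69
… (46 more)
00-W3-W6-P3-R8-Z9-00: 5+27+17+7+3+7 = 66  ← best
The minimum is 66.
One optimal route: 00 → W3 → W6 → P3 → R8 → Z9 → 00 (or its reverse).

Minimum total distance: 66 m.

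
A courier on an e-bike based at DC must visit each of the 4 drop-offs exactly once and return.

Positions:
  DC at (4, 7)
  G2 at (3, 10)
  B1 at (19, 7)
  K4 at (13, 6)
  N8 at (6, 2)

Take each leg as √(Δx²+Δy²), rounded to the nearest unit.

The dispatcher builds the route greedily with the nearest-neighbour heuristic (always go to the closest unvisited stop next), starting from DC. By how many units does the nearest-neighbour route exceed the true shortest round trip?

3 longer than the optimal tour.

DC: G2=3, N8=5, K4=9, B1=15 ⇒ G2
G2: N8=9, K4=11, B1=16 ⇒ N8
N8: K4=8, B1=14 ⇒ K4
K4: B1=6 ⇒ B1
NN route DC → G2 → N8 → K4 → B1 → DC costs 41.
Optimal: DC → G2 → B1 → K4 → N8 → DC costs 38 (by enumerating all 12 distinct tours).
Excess = 41 − 38 = 3.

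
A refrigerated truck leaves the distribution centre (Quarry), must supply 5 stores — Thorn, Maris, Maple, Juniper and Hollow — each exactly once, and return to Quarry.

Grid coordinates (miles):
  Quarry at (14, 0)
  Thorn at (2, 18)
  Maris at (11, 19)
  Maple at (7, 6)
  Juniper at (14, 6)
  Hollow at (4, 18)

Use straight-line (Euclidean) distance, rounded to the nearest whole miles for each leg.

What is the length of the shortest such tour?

Quarry→Thorn→Maris→Maple→Juniper→Hollow→Quarry: 22+9+14+7+16+21 = 89
Quarry→Thorn→Maris→Maple→Hollow→Juniper→Quarry: 22+9+14+12+16+6 = 79
Quarry→Thorn→Maris→Juniper→Maple→Hollow→Quarry: 22+9+13+7+12+21 = 84
Quarry→Thorn→Maris→Juniper→Hollow→Maple→Quarry: 22+9+13+16+12+9 = 81
Quarry→Thorn→Maris→Hollow→Maple→Juniper→Quarry: 22+9+7+12+7+6 = 63
Quarry→Thorn→Maris→Hollow→Juniper→Maple→Quarry: 22+9+7+16+7+9 = 70
Quarry→Thorn→Maple→Maris→Juniper→Hollow→Quarry: 22+13+14+13+16+21 = 99
Quarry→Thorn→Maple→Maris→Hollow→Juniper→Quarry: 22+13+14+7+16+6 = 78
Quarry→Thorn→Maple→Juniper→Maris→Hollow→Quarry: 22+13+7+13+7+21 = 83
Quarry→Thorn→Maple→Juniper→Hollow→Maris→Quarry: 22+13+7+16+7+19 = 84
Quarry→Thorn→Maple→Hollow→Maris→Juniper→Quarry: 22+13+12+7+13+6 = 73
Quarry→Thorn→Maple→Hollow→Juniper→Maris→Quarry: 22+13+12+16+13+19 = 95
Quarry→Thorn→Juniper→Maris→Maple→Hollow→Quarry: 22+17+13+14+12+21 = 99
Quarry→Thorn→Juniper→Maris→Hollow→Maple→Quarry: 22+17+13+7+12+9 = 80
… (46 more)
Quarry→Maple→Thorn→Hollow→Maris→Juniper→Quarry: 9+13+2+7+13+6 = 50  ← best
The minimum is 50.
One optimal route: Quarry → Maple → Thorn → Hollow → Maris → Juniper → Quarry (or its reverse).

Minimum total distance: 50 miles.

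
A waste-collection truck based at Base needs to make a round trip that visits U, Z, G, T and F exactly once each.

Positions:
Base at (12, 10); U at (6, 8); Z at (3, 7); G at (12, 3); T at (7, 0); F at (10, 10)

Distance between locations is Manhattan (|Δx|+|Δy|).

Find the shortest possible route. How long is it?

Shortest round trip = 38.

Base-U-Z-G-T-F-Base: 8+4+13+8+13+2 = 48
Base-U-Z-G-F-T-Base: 8+4+13+9+13+15 = 62
Base-U-Z-T-G-F-Base: 8+4+11+8+9+2 = 42
Base-U-Z-T-F-G-Base: 8+4+11+13+9+7 = 52
Base-U-Z-F-G-T-Base: 8+4+10+9+8+15 = 54
Base-U-Z-F-T-G-Base: 8+4+10+13+8+7 = 50
Base-U-G-Z-T-F-Base: 8+11+13+11+13+2 = 58
Base-U-G-Z-F-T-Base: 8+11+13+10+13+15 = 70
Base-U-G-T-Z-F-Base: 8+11+8+11+10+2 = 50
Base-U-G-T-F-Z-Base: 8+11+8+13+10+12 = 62
Base-U-G-F-Z-T-Base: 8+11+9+10+11+15 = 64
Base-U-G-F-T-Z-Base: 8+11+9+13+11+12 = 64
Base-U-T-Z-G-F-Base: 8+9+11+13+9+2 = 52
Base-U-T-Z-F-G-Base: 8+9+11+10+9+7 = 54
… (46 more)
Base-G-T-Z-U-F-Base: 7+8+11+4+6+2 = 38  ← best
The minimum is 38.
One optimal route: Base → G → T → Z → U → F → Base (or its reverse).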